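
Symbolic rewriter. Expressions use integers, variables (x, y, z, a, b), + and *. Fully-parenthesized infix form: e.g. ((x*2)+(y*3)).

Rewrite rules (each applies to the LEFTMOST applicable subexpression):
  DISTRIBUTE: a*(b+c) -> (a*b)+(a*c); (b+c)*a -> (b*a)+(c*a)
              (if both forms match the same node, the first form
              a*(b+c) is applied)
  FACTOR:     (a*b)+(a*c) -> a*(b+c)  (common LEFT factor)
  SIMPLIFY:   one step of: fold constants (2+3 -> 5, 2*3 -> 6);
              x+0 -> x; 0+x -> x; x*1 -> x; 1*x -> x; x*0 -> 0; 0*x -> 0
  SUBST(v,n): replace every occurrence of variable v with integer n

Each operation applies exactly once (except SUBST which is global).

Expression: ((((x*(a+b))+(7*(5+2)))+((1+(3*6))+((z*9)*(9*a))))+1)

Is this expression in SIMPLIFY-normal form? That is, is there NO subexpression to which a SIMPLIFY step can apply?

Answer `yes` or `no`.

Expression: ((((x*(a+b))+(7*(5+2)))+((1+(3*6))+((z*9)*(9*a))))+1)
Scanning for simplifiable subexpressions (pre-order)...
  at root: ((((x*(a+b))+(7*(5+2)))+((1+(3*6))+((z*9)*(9*a))))+1) (not simplifiable)
  at L: (((x*(a+b))+(7*(5+2)))+((1+(3*6))+((z*9)*(9*a)))) (not simplifiable)
  at LL: ((x*(a+b))+(7*(5+2))) (not simplifiable)
  at LLL: (x*(a+b)) (not simplifiable)
  at LLLR: (a+b) (not simplifiable)
  at LLR: (7*(5+2)) (not simplifiable)
  at LLRR: (5+2) (SIMPLIFIABLE)
  at LR: ((1+(3*6))+((z*9)*(9*a))) (not simplifiable)
  at LRL: (1+(3*6)) (not simplifiable)
  at LRLR: (3*6) (SIMPLIFIABLE)
  at LRR: ((z*9)*(9*a)) (not simplifiable)
  at LRRL: (z*9) (not simplifiable)
  at LRRR: (9*a) (not simplifiable)
Found simplifiable subexpr at path LLRR: (5+2)
One SIMPLIFY step would give: ((((x*(a+b))+(7*7))+((1+(3*6))+((z*9)*(9*a))))+1)
-> NOT in normal form.

Answer: no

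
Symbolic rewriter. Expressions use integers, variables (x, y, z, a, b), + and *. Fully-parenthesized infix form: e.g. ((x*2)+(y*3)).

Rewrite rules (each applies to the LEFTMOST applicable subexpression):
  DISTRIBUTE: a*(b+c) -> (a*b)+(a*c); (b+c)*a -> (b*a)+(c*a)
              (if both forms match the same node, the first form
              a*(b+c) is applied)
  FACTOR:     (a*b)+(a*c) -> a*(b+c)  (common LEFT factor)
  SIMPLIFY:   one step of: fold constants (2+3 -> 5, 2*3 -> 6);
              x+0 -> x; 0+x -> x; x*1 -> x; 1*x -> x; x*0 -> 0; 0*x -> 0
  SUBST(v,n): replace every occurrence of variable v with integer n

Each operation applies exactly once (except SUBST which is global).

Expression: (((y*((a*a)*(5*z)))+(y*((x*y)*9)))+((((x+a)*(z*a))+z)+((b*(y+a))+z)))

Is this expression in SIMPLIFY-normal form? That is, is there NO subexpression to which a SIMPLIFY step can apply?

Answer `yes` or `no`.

Expression: (((y*((a*a)*(5*z)))+(y*((x*y)*9)))+((((x+a)*(z*a))+z)+((b*(y+a))+z)))
Scanning for simplifiable subexpressions (pre-order)...
  at root: (((y*((a*a)*(5*z)))+(y*((x*y)*9)))+((((x+a)*(z*a))+z)+((b*(y+a))+z))) (not simplifiable)
  at L: ((y*((a*a)*(5*z)))+(y*((x*y)*9))) (not simplifiable)
  at LL: (y*((a*a)*(5*z))) (not simplifiable)
  at LLR: ((a*a)*(5*z)) (not simplifiable)
  at LLRL: (a*a) (not simplifiable)
  at LLRR: (5*z) (not simplifiable)
  at LR: (y*((x*y)*9)) (not simplifiable)
  at LRR: ((x*y)*9) (not simplifiable)
  at LRRL: (x*y) (not simplifiable)
  at R: ((((x+a)*(z*a))+z)+((b*(y+a))+z)) (not simplifiable)
  at RL: (((x+a)*(z*a))+z) (not simplifiable)
  at RLL: ((x+a)*(z*a)) (not simplifiable)
  at RLLL: (x+a) (not simplifiable)
  at RLLR: (z*a) (not simplifiable)
  at RR: ((b*(y+a))+z) (not simplifiable)
  at RRL: (b*(y+a)) (not simplifiable)
  at RRLR: (y+a) (not simplifiable)
Result: no simplifiable subexpression found -> normal form.

Answer: yes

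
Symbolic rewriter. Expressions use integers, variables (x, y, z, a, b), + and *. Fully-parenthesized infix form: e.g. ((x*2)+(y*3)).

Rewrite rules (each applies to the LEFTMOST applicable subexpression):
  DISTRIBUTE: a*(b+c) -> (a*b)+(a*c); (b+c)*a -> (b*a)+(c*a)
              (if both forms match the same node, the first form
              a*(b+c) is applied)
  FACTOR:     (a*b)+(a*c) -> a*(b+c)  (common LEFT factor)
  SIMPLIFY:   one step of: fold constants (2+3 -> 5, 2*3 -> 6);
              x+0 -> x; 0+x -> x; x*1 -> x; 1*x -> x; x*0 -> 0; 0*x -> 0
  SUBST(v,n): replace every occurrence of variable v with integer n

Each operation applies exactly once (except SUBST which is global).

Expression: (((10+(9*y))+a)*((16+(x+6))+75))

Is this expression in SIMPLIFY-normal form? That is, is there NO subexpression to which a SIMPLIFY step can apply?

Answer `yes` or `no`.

Answer: yes

Derivation:
Expression: (((10+(9*y))+a)*((16+(x+6))+75))
Scanning for simplifiable subexpressions (pre-order)...
  at root: (((10+(9*y))+a)*((16+(x+6))+75)) (not simplifiable)
  at L: ((10+(9*y))+a) (not simplifiable)
  at LL: (10+(9*y)) (not simplifiable)
  at LLR: (9*y) (not simplifiable)
  at R: ((16+(x+6))+75) (not simplifiable)
  at RL: (16+(x+6)) (not simplifiable)
  at RLR: (x+6) (not simplifiable)
Result: no simplifiable subexpression found -> normal form.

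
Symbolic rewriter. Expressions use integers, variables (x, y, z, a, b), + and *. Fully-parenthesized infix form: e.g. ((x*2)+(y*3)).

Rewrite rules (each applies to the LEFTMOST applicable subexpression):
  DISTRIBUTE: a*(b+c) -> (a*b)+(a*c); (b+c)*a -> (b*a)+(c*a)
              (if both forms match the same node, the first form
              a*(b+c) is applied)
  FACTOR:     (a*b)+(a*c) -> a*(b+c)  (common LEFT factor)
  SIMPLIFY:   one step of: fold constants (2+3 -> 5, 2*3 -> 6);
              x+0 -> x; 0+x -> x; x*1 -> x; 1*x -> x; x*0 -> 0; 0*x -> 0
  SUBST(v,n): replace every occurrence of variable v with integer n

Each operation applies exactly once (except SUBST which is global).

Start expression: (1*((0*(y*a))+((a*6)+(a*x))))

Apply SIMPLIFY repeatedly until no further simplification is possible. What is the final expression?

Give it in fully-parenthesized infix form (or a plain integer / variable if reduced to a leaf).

Answer: ((a*6)+(a*x))

Derivation:
Start: (1*((0*(y*a))+((a*6)+(a*x))))
Step 1: at root: (1*((0*(y*a))+((a*6)+(a*x)))) -> ((0*(y*a))+((a*6)+(a*x))); overall: (1*((0*(y*a))+((a*6)+(a*x)))) -> ((0*(y*a))+((a*6)+(a*x)))
Step 2: at L: (0*(y*a)) -> 0; overall: ((0*(y*a))+((a*6)+(a*x))) -> (0+((a*6)+(a*x)))
Step 3: at root: (0+((a*6)+(a*x))) -> ((a*6)+(a*x)); overall: (0+((a*6)+(a*x))) -> ((a*6)+(a*x))
Fixed point: ((a*6)+(a*x))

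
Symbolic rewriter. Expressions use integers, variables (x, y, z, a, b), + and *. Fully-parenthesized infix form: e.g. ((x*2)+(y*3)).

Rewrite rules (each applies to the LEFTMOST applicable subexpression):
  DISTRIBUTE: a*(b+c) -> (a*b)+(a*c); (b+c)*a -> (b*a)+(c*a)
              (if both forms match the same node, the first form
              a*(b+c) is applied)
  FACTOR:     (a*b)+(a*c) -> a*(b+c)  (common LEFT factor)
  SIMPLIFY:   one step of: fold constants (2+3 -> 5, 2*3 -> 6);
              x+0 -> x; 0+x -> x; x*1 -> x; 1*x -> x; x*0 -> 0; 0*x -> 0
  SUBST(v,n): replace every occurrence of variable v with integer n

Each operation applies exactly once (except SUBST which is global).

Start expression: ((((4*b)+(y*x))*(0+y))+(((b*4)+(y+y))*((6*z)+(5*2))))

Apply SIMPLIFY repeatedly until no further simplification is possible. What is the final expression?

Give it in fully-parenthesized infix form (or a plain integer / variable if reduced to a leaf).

Answer: ((((4*b)+(y*x))*y)+(((b*4)+(y+y))*((6*z)+10)))

Derivation:
Start: ((((4*b)+(y*x))*(0+y))+(((b*4)+(y+y))*((6*z)+(5*2))))
Step 1: at LR: (0+y) -> y; overall: ((((4*b)+(y*x))*(0+y))+(((b*4)+(y+y))*((6*z)+(5*2)))) -> ((((4*b)+(y*x))*y)+(((b*4)+(y+y))*((6*z)+(5*2))))
Step 2: at RRR: (5*2) -> 10; overall: ((((4*b)+(y*x))*y)+(((b*4)+(y+y))*((6*z)+(5*2)))) -> ((((4*b)+(y*x))*y)+(((b*4)+(y+y))*((6*z)+10)))
Fixed point: ((((4*b)+(y*x))*y)+(((b*4)+(y+y))*((6*z)+10)))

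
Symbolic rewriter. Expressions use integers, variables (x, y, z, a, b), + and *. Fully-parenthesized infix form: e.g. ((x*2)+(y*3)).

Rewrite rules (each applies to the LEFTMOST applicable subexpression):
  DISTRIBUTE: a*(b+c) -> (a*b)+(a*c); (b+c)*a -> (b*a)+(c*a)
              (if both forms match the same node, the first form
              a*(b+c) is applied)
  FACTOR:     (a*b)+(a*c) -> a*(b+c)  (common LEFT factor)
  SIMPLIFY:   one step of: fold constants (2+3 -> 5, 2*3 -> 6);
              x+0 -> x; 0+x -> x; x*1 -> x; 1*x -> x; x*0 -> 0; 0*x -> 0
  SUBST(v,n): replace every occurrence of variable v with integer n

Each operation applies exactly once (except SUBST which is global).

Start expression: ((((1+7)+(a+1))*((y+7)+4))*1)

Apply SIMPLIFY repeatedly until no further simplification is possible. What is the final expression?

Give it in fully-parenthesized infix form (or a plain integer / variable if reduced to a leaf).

Answer: ((8+(a+1))*((y+7)+4))

Derivation:
Start: ((((1+7)+(a+1))*((y+7)+4))*1)
Step 1: at root: ((((1+7)+(a+1))*((y+7)+4))*1) -> (((1+7)+(a+1))*((y+7)+4)); overall: ((((1+7)+(a+1))*((y+7)+4))*1) -> (((1+7)+(a+1))*((y+7)+4))
Step 2: at LL: (1+7) -> 8; overall: (((1+7)+(a+1))*((y+7)+4)) -> ((8+(a+1))*((y+7)+4))
Fixed point: ((8+(a+1))*((y+7)+4))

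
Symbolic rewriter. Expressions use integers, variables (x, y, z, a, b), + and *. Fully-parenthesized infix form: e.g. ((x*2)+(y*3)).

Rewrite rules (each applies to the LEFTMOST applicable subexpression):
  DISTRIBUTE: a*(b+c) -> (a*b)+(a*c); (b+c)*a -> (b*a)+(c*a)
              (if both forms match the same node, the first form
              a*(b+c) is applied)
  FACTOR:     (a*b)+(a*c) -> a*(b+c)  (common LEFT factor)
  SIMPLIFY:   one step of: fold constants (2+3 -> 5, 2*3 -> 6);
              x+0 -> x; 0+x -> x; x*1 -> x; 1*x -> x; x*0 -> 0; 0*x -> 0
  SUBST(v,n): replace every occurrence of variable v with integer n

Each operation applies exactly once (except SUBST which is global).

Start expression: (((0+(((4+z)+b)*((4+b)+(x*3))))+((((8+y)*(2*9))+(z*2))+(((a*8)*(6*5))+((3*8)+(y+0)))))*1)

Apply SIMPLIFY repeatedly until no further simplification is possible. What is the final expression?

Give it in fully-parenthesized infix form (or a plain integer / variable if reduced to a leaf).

Start: (((0+(((4+z)+b)*((4+b)+(x*3))))+((((8+y)*(2*9))+(z*2))+(((a*8)*(6*5))+((3*8)+(y+0)))))*1)
Step 1: at root: (((0+(((4+z)+b)*((4+b)+(x*3))))+((((8+y)*(2*9))+(z*2))+(((a*8)*(6*5))+((3*8)+(y+0)))))*1) -> ((0+(((4+z)+b)*((4+b)+(x*3))))+((((8+y)*(2*9))+(z*2))+(((a*8)*(6*5))+((3*8)+(y+0))))); overall: (((0+(((4+z)+b)*((4+b)+(x*3))))+((((8+y)*(2*9))+(z*2))+(((a*8)*(6*5))+((3*8)+(y+0)))))*1) -> ((0+(((4+z)+b)*((4+b)+(x*3))))+((((8+y)*(2*9))+(z*2))+(((a*8)*(6*5))+((3*8)+(y+0)))))
Step 2: at L: (0+(((4+z)+b)*((4+b)+(x*3)))) -> (((4+z)+b)*((4+b)+(x*3))); overall: ((0+(((4+z)+b)*((4+b)+(x*3))))+((((8+y)*(2*9))+(z*2))+(((a*8)*(6*5))+((3*8)+(y+0))))) -> ((((4+z)+b)*((4+b)+(x*3)))+((((8+y)*(2*9))+(z*2))+(((a*8)*(6*5))+((3*8)+(y+0)))))
Step 3: at RLLR: (2*9) -> 18; overall: ((((4+z)+b)*((4+b)+(x*3)))+((((8+y)*(2*9))+(z*2))+(((a*8)*(6*5))+((3*8)+(y+0))))) -> ((((4+z)+b)*((4+b)+(x*3)))+((((8+y)*18)+(z*2))+(((a*8)*(6*5))+((3*8)+(y+0)))))
Step 4: at RRLR: (6*5) -> 30; overall: ((((4+z)+b)*((4+b)+(x*3)))+((((8+y)*18)+(z*2))+(((a*8)*(6*5))+((3*8)+(y+0))))) -> ((((4+z)+b)*((4+b)+(x*3)))+((((8+y)*18)+(z*2))+(((a*8)*30)+((3*8)+(y+0)))))
Step 5: at RRRL: (3*8) -> 24; overall: ((((4+z)+b)*((4+b)+(x*3)))+((((8+y)*18)+(z*2))+(((a*8)*30)+((3*8)+(y+0))))) -> ((((4+z)+b)*((4+b)+(x*3)))+((((8+y)*18)+(z*2))+(((a*8)*30)+(24+(y+0)))))
Step 6: at RRRR: (y+0) -> y; overall: ((((4+z)+b)*((4+b)+(x*3)))+((((8+y)*18)+(z*2))+(((a*8)*30)+(24+(y+0))))) -> ((((4+z)+b)*((4+b)+(x*3)))+((((8+y)*18)+(z*2))+(((a*8)*30)+(24+y))))
Fixed point: ((((4+z)+b)*((4+b)+(x*3)))+((((8+y)*18)+(z*2))+(((a*8)*30)+(24+y))))

Answer: ((((4+z)+b)*((4+b)+(x*3)))+((((8+y)*18)+(z*2))+(((a*8)*30)+(24+y))))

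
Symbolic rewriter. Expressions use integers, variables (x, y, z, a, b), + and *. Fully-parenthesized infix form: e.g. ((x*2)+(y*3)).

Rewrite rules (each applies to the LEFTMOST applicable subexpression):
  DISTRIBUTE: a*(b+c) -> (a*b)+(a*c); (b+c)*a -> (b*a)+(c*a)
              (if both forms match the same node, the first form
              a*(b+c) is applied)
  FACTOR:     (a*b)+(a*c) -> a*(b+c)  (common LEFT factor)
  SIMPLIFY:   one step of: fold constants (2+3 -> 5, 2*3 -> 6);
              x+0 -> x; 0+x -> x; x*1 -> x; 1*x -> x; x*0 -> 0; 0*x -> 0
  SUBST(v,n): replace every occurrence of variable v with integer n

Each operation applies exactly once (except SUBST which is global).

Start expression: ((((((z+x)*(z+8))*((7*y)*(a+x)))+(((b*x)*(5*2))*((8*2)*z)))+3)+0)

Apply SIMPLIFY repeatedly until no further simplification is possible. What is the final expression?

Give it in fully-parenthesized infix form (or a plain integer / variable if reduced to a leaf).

Start: ((((((z+x)*(z+8))*((7*y)*(a+x)))+(((b*x)*(5*2))*((8*2)*z)))+3)+0)
Step 1: at root: ((((((z+x)*(z+8))*((7*y)*(a+x)))+(((b*x)*(5*2))*((8*2)*z)))+3)+0) -> (((((z+x)*(z+8))*((7*y)*(a+x)))+(((b*x)*(5*2))*((8*2)*z)))+3); overall: ((((((z+x)*(z+8))*((7*y)*(a+x)))+(((b*x)*(5*2))*((8*2)*z)))+3)+0) -> (((((z+x)*(z+8))*((7*y)*(a+x)))+(((b*x)*(5*2))*((8*2)*z)))+3)
Step 2: at LRLR: (5*2) -> 10; overall: (((((z+x)*(z+8))*((7*y)*(a+x)))+(((b*x)*(5*2))*((8*2)*z)))+3) -> (((((z+x)*(z+8))*((7*y)*(a+x)))+(((b*x)*10)*((8*2)*z)))+3)
Step 3: at LRRL: (8*2) -> 16; overall: (((((z+x)*(z+8))*((7*y)*(a+x)))+(((b*x)*10)*((8*2)*z)))+3) -> (((((z+x)*(z+8))*((7*y)*(a+x)))+(((b*x)*10)*(16*z)))+3)
Fixed point: (((((z+x)*(z+8))*((7*y)*(a+x)))+(((b*x)*10)*(16*z)))+3)

Answer: (((((z+x)*(z+8))*((7*y)*(a+x)))+(((b*x)*10)*(16*z)))+3)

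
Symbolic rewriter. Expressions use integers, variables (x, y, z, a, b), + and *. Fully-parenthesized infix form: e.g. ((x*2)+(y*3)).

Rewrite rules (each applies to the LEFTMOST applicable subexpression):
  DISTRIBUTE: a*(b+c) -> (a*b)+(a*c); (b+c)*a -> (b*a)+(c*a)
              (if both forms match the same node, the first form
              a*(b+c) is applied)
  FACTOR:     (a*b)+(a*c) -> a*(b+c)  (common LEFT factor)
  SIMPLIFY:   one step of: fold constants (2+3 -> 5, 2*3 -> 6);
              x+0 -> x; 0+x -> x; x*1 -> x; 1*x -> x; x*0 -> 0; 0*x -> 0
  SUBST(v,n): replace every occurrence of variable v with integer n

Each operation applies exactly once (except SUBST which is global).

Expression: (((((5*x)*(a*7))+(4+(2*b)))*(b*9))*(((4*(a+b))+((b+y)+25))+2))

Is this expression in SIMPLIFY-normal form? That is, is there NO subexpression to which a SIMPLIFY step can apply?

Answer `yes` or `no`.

Expression: (((((5*x)*(a*7))+(4+(2*b)))*(b*9))*(((4*(a+b))+((b+y)+25))+2))
Scanning for simplifiable subexpressions (pre-order)...
  at root: (((((5*x)*(a*7))+(4+(2*b)))*(b*9))*(((4*(a+b))+((b+y)+25))+2)) (not simplifiable)
  at L: ((((5*x)*(a*7))+(4+(2*b)))*(b*9)) (not simplifiable)
  at LL: (((5*x)*(a*7))+(4+(2*b))) (not simplifiable)
  at LLL: ((5*x)*(a*7)) (not simplifiable)
  at LLLL: (5*x) (not simplifiable)
  at LLLR: (a*7) (not simplifiable)
  at LLR: (4+(2*b)) (not simplifiable)
  at LLRR: (2*b) (not simplifiable)
  at LR: (b*9) (not simplifiable)
  at R: (((4*(a+b))+((b+y)+25))+2) (not simplifiable)
  at RL: ((4*(a+b))+((b+y)+25)) (not simplifiable)
  at RLL: (4*(a+b)) (not simplifiable)
  at RLLR: (a+b) (not simplifiable)
  at RLR: ((b+y)+25) (not simplifiable)
  at RLRL: (b+y) (not simplifiable)
Result: no simplifiable subexpression found -> normal form.

Answer: yes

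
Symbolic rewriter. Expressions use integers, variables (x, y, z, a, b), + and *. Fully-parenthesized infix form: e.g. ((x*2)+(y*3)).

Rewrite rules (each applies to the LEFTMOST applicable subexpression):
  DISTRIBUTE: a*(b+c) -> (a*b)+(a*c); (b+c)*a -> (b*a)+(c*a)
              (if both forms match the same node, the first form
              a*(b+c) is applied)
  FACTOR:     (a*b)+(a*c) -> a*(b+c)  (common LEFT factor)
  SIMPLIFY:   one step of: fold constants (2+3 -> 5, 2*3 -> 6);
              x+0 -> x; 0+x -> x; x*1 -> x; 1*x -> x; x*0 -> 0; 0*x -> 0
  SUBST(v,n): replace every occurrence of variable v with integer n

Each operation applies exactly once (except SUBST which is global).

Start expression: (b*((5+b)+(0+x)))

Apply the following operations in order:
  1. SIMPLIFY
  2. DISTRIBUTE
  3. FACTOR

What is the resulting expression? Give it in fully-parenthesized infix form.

Answer: (b*((5+b)+x))

Derivation:
Start: (b*((5+b)+(0+x)))
Apply SIMPLIFY at RR (target: (0+x)): (b*((5+b)+(0+x))) -> (b*((5+b)+x))
Apply DISTRIBUTE at root (target: (b*((5+b)+x))): (b*((5+b)+x)) -> ((b*(5+b))+(b*x))
Apply FACTOR at root (target: ((b*(5+b))+(b*x))): ((b*(5+b))+(b*x)) -> (b*((5+b)+x))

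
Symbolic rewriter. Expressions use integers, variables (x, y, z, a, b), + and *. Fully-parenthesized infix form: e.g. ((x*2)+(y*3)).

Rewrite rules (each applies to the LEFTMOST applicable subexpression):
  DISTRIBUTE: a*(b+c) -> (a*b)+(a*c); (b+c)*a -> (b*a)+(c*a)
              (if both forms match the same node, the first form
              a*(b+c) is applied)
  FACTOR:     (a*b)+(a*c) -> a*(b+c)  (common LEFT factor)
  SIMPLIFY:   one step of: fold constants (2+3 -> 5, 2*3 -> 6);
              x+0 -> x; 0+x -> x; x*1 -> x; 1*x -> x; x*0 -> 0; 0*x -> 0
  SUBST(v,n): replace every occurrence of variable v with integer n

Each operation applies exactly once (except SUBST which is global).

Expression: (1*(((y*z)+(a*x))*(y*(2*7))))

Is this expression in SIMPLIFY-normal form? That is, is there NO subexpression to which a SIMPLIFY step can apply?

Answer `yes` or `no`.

Answer: no

Derivation:
Expression: (1*(((y*z)+(a*x))*(y*(2*7))))
Scanning for simplifiable subexpressions (pre-order)...
  at root: (1*(((y*z)+(a*x))*(y*(2*7)))) (SIMPLIFIABLE)
  at R: (((y*z)+(a*x))*(y*(2*7))) (not simplifiable)
  at RL: ((y*z)+(a*x)) (not simplifiable)
  at RLL: (y*z) (not simplifiable)
  at RLR: (a*x) (not simplifiable)
  at RR: (y*(2*7)) (not simplifiable)
  at RRR: (2*7) (SIMPLIFIABLE)
Found simplifiable subexpr at path root: (1*(((y*z)+(a*x))*(y*(2*7))))
One SIMPLIFY step would give: (((y*z)+(a*x))*(y*(2*7)))
-> NOT in normal form.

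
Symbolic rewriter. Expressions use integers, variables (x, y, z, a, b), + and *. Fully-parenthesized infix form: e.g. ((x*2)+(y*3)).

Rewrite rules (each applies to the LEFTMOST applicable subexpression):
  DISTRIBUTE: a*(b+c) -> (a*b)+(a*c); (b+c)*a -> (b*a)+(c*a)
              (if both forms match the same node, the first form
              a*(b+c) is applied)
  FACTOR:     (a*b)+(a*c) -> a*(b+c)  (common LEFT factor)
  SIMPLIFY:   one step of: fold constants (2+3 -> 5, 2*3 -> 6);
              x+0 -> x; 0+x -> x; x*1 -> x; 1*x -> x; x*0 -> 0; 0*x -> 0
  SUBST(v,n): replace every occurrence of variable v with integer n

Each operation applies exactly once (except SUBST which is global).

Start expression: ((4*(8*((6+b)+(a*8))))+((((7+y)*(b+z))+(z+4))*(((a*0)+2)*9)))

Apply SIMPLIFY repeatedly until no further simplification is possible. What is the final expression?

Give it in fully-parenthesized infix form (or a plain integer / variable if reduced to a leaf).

Answer: ((4*(8*((6+b)+(a*8))))+((((7+y)*(b+z))+(z+4))*18))

Derivation:
Start: ((4*(8*((6+b)+(a*8))))+((((7+y)*(b+z))+(z+4))*(((a*0)+2)*9)))
Step 1: at RRLL: (a*0) -> 0; overall: ((4*(8*((6+b)+(a*8))))+((((7+y)*(b+z))+(z+4))*(((a*0)+2)*9))) -> ((4*(8*((6+b)+(a*8))))+((((7+y)*(b+z))+(z+4))*((0+2)*9)))
Step 2: at RRL: (0+2) -> 2; overall: ((4*(8*((6+b)+(a*8))))+((((7+y)*(b+z))+(z+4))*((0+2)*9))) -> ((4*(8*((6+b)+(a*8))))+((((7+y)*(b+z))+(z+4))*(2*9)))
Step 3: at RR: (2*9) -> 18; overall: ((4*(8*((6+b)+(a*8))))+((((7+y)*(b+z))+(z+4))*(2*9))) -> ((4*(8*((6+b)+(a*8))))+((((7+y)*(b+z))+(z+4))*18))
Fixed point: ((4*(8*((6+b)+(a*8))))+((((7+y)*(b+z))+(z+4))*18))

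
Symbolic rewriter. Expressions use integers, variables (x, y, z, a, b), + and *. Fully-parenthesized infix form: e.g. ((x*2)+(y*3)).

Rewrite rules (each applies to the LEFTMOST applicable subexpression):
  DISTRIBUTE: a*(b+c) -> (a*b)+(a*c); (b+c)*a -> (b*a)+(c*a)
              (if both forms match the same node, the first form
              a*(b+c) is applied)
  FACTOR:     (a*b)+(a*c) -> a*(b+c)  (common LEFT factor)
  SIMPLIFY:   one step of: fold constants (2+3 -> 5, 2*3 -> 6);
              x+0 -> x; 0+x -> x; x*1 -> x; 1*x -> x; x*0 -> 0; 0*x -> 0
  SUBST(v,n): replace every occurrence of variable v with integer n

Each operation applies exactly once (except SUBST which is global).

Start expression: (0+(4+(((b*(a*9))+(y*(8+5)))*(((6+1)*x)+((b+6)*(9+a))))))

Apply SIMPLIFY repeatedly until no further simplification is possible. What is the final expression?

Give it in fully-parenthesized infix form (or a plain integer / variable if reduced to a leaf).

Start: (0+(4+(((b*(a*9))+(y*(8+5)))*(((6+1)*x)+((b+6)*(9+a))))))
Step 1: at root: (0+(4+(((b*(a*9))+(y*(8+5)))*(((6+1)*x)+((b+6)*(9+a)))))) -> (4+(((b*(a*9))+(y*(8+5)))*(((6+1)*x)+((b+6)*(9+a))))); overall: (0+(4+(((b*(a*9))+(y*(8+5)))*(((6+1)*x)+((b+6)*(9+a)))))) -> (4+(((b*(a*9))+(y*(8+5)))*(((6+1)*x)+((b+6)*(9+a)))))
Step 2: at RLRR: (8+5) -> 13; overall: (4+(((b*(a*9))+(y*(8+5)))*(((6+1)*x)+((b+6)*(9+a))))) -> (4+(((b*(a*9))+(y*13))*(((6+1)*x)+((b+6)*(9+a)))))
Step 3: at RRLL: (6+1) -> 7; overall: (4+(((b*(a*9))+(y*13))*(((6+1)*x)+((b+6)*(9+a))))) -> (4+(((b*(a*9))+(y*13))*((7*x)+((b+6)*(9+a)))))
Fixed point: (4+(((b*(a*9))+(y*13))*((7*x)+((b+6)*(9+a)))))

Answer: (4+(((b*(a*9))+(y*13))*((7*x)+((b+6)*(9+a)))))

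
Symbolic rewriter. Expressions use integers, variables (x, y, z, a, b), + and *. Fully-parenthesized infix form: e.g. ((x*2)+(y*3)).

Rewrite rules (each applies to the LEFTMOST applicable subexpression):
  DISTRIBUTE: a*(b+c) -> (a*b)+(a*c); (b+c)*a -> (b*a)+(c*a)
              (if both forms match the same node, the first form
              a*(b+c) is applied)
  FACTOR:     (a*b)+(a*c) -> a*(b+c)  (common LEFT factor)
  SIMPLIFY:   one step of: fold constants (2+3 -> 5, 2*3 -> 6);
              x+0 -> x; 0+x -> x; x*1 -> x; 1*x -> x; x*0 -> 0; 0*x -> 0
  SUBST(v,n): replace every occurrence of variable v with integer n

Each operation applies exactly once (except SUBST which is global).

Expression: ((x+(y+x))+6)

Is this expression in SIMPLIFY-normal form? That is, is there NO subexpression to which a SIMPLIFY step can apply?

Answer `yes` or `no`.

Answer: yes

Derivation:
Expression: ((x+(y+x))+6)
Scanning for simplifiable subexpressions (pre-order)...
  at root: ((x+(y+x))+6) (not simplifiable)
  at L: (x+(y+x)) (not simplifiable)
  at LR: (y+x) (not simplifiable)
Result: no simplifiable subexpression found -> normal form.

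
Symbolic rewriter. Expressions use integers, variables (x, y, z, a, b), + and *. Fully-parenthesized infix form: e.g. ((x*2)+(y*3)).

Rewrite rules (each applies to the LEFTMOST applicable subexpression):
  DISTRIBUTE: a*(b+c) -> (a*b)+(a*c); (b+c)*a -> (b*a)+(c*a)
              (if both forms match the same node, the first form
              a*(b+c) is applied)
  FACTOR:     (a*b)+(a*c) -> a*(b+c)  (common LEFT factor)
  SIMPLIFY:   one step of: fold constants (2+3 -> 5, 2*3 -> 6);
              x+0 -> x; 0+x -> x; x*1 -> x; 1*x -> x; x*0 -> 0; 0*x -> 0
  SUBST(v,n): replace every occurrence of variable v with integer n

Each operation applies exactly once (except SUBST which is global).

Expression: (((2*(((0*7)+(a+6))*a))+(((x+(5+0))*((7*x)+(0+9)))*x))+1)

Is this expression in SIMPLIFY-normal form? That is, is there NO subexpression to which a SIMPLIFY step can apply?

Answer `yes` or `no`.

Answer: no

Derivation:
Expression: (((2*(((0*7)+(a+6))*a))+(((x+(5+0))*((7*x)+(0+9)))*x))+1)
Scanning for simplifiable subexpressions (pre-order)...
  at root: (((2*(((0*7)+(a+6))*a))+(((x+(5+0))*((7*x)+(0+9)))*x))+1) (not simplifiable)
  at L: ((2*(((0*7)+(a+6))*a))+(((x+(5+0))*((7*x)+(0+9)))*x)) (not simplifiable)
  at LL: (2*(((0*7)+(a+6))*a)) (not simplifiable)
  at LLR: (((0*7)+(a+6))*a) (not simplifiable)
  at LLRL: ((0*7)+(a+6)) (not simplifiable)
  at LLRLL: (0*7) (SIMPLIFIABLE)
  at LLRLR: (a+6) (not simplifiable)
  at LR: (((x+(5+0))*((7*x)+(0+9)))*x) (not simplifiable)
  at LRL: ((x+(5+0))*((7*x)+(0+9))) (not simplifiable)
  at LRLL: (x+(5+0)) (not simplifiable)
  at LRLLR: (5+0) (SIMPLIFIABLE)
  at LRLR: ((7*x)+(0+9)) (not simplifiable)
  at LRLRL: (7*x) (not simplifiable)
  at LRLRR: (0+9) (SIMPLIFIABLE)
Found simplifiable subexpr at path LLRLL: (0*7)
One SIMPLIFY step would give: (((2*((0+(a+6))*a))+(((x+(5+0))*((7*x)+(0+9)))*x))+1)
-> NOT in normal form.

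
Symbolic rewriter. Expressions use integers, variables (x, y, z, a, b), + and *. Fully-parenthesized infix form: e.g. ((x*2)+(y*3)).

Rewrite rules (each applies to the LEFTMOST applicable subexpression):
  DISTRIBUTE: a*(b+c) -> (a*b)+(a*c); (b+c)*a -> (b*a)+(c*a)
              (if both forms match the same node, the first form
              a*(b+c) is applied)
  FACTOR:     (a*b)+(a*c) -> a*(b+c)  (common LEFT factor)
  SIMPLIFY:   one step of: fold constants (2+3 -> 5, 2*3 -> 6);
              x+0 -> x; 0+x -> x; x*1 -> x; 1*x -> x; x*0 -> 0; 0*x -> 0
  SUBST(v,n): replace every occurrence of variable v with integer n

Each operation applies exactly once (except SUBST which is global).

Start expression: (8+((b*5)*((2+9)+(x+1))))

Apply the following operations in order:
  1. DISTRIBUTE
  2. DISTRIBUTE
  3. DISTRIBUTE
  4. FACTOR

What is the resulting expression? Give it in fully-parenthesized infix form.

Start: (8+((b*5)*((2+9)+(x+1))))
Apply DISTRIBUTE at R (target: ((b*5)*((2+9)+(x+1)))): (8+((b*5)*((2+9)+(x+1)))) -> (8+(((b*5)*(2+9))+((b*5)*(x+1))))
Apply DISTRIBUTE at RL (target: ((b*5)*(2+9))): (8+(((b*5)*(2+9))+((b*5)*(x+1)))) -> (8+((((b*5)*2)+((b*5)*9))+((b*5)*(x+1))))
Apply DISTRIBUTE at RR (target: ((b*5)*(x+1))): (8+((((b*5)*2)+((b*5)*9))+((b*5)*(x+1)))) -> (8+((((b*5)*2)+((b*5)*9))+(((b*5)*x)+((b*5)*1))))
Apply FACTOR at RL (target: (((b*5)*2)+((b*5)*9))): (8+((((b*5)*2)+((b*5)*9))+(((b*5)*x)+((b*5)*1)))) -> (8+(((b*5)*(2+9))+(((b*5)*x)+((b*5)*1))))

Answer: (8+(((b*5)*(2+9))+(((b*5)*x)+((b*5)*1))))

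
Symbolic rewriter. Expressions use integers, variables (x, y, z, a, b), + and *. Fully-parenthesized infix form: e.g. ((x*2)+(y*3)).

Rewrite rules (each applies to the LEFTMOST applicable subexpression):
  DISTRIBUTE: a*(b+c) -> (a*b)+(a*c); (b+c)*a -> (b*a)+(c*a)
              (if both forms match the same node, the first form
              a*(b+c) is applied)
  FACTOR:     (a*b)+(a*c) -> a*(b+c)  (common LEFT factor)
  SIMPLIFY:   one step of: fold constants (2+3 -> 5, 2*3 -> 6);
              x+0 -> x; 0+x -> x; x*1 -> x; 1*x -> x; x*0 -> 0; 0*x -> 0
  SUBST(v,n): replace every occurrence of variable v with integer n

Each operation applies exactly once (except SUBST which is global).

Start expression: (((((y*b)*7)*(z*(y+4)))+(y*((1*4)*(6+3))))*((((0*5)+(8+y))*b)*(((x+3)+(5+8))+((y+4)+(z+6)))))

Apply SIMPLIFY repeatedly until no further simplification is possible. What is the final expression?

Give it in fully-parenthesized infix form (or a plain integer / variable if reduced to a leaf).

Start: (((((y*b)*7)*(z*(y+4)))+(y*((1*4)*(6+3))))*((((0*5)+(8+y))*b)*(((x+3)+(5+8))+((y+4)+(z+6)))))
Step 1: at LRRL: (1*4) -> 4; overall: (((((y*b)*7)*(z*(y+4)))+(y*((1*4)*(6+3))))*((((0*5)+(8+y))*b)*(((x+3)+(5+8))+((y+4)+(z+6))))) -> (((((y*b)*7)*(z*(y+4)))+(y*(4*(6+3))))*((((0*5)+(8+y))*b)*(((x+3)+(5+8))+((y+4)+(z+6)))))
Step 2: at LRRR: (6+3) -> 9; overall: (((((y*b)*7)*(z*(y+4)))+(y*(4*(6+3))))*((((0*5)+(8+y))*b)*(((x+3)+(5+8))+((y+4)+(z+6))))) -> (((((y*b)*7)*(z*(y+4)))+(y*(4*9)))*((((0*5)+(8+y))*b)*(((x+3)+(5+8))+((y+4)+(z+6)))))
Step 3: at LRR: (4*9) -> 36; overall: (((((y*b)*7)*(z*(y+4)))+(y*(4*9)))*((((0*5)+(8+y))*b)*(((x+3)+(5+8))+((y+4)+(z+6))))) -> (((((y*b)*7)*(z*(y+4)))+(y*36))*((((0*5)+(8+y))*b)*(((x+3)+(5+8))+((y+4)+(z+6)))))
Step 4: at RLLL: (0*5) -> 0; overall: (((((y*b)*7)*(z*(y+4)))+(y*36))*((((0*5)+(8+y))*b)*(((x+3)+(5+8))+((y+4)+(z+6))))) -> (((((y*b)*7)*(z*(y+4)))+(y*36))*(((0+(8+y))*b)*(((x+3)+(5+8))+((y+4)+(z+6)))))
Step 5: at RLL: (0+(8+y)) -> (8+y); overall: (((((y*b)*7)*(z*(y+4)))+(y*36))*(((0+(8+y))*b)*(((x+3)+(5+8))+((y+4)+(z+6))))) -> (((((y*b)*7)*(z*(y+4)))+(y*36))*(((8+y)*b)*(((x+3)+(5+8))+((y+4)+(z+6)))))
Step 6: at RRLR: (5+8) -> 13; overall: (((((y*b)*7)*(z*(y+4)))+(y*36))*(((8+y)*b)*(((x+3)+(5+8))+((y+4)+(z+6))))) -> (((((y*b)*7)*(z*(y+4)))+(y*36))*(((8+y)*b)*(((x+3)+13)+((y+4)+(z+6)))))
Fixed point: (((((y*b)*7)*(z*(y+4)))+(y*36))*(((8+y)*b)*(((x+3)+13)+((y+4)+(z+6)))))

Answer: (((((y*b)*7)*(z*(y+4)))+(y*36))*(((8+y)*b)*(((x+3)+13)+((y+4)+(z+6)))))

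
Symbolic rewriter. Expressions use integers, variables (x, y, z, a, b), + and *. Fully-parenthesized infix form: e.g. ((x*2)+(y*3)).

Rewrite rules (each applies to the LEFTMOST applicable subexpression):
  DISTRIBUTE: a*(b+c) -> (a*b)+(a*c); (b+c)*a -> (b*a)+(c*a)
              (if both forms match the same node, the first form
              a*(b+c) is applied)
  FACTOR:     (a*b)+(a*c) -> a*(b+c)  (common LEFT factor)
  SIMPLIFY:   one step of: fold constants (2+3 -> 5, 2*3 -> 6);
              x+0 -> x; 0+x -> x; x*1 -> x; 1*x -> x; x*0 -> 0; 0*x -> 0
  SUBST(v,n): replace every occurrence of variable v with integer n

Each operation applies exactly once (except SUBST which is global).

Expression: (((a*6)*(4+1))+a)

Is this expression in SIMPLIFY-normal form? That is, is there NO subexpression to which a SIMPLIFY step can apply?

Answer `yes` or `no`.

Expression: (((a*6)*(4+1))+a)
Scanning for simplifiable subexpressions (pre-order)...
  at root: (((a*6)*(4+1))+a) (not simplifiable)
  at L: ((a*6)*(4+1)) (not simplifiable)
  at LL: (a*6) (not simplifiable)
  at LR: (4+1) (SIMPLIFIABLE)
Found simplifiable subexpr at path LR: (4+1)
One SIMPLIFY step would give: (((a*6)*5)+a)
-> NOT in normal form.

Answer: no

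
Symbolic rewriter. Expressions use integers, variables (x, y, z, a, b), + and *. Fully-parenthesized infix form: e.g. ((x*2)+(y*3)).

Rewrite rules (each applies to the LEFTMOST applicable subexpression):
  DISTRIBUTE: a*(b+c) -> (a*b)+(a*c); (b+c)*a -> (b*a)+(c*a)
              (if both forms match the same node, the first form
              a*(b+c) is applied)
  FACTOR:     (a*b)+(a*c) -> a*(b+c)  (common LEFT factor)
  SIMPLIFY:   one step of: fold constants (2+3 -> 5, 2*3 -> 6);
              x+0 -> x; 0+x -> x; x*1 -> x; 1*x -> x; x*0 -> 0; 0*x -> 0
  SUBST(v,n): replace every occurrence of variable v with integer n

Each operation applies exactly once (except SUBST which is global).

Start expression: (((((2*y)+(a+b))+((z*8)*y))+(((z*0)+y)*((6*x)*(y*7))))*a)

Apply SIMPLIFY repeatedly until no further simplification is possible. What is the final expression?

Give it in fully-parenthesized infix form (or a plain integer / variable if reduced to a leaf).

Start: (((((2*y)+(a+b))+((z*8)*y))+(((z*0)+y)*((6*x)*(y*7))))*a)
Step 1: at LRLL: (z*0) -> 0; overall: (((((2*y)+(a+b))+((z*8)*y))+(((z*0)+y)*((6*x)*(y*7))))*a) -> (((((2*y)+(a+b))+((z*8)*y))+((0+y)*((6*x)*(y*7))))*a)
Step 2: at LRL: (0+y) -> y; overall: (((((2*y)+(a+b))+((z*8)*y))+((0+y)*((6*x)*(y*7))))*a) -> (((((2*y)+(a+b))+((z*8)*y))+(y*((6*x)*(y*7))))*a)
Fixed point: (((((2*y)+(a+b))+((z*8)*y))+(y*((6*x)*(y*7))))*a)

Answer: (((((2*y)+(a+b))+((z*8)*y))+(y*((6*x)*(y*7))))*a)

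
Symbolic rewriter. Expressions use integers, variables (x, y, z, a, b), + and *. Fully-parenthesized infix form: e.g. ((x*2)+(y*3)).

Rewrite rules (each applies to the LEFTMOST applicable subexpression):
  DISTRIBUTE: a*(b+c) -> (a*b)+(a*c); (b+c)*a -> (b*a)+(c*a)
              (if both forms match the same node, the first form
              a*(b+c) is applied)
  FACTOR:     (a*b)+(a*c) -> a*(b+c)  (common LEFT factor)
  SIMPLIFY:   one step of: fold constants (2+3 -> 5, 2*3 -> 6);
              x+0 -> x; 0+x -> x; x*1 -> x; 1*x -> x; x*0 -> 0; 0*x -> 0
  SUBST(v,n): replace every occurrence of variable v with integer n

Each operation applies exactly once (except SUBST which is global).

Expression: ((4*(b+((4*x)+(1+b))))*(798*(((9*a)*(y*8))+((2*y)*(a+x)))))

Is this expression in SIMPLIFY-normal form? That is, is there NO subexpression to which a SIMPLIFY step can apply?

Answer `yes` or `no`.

Answer: yes

Derivation:
Expression: ((4*(b+((4*x)+(1+b))))*(798*(((9*a)*(y*8))+((2*y)*(a+x)))))
Scanning for simplifiable subexpressions (pre-order)...
  at root: ((4*(b+((4*x)+(1+b))))*(798*(((9*a)*(y*8))+((2*y)*(a+x))))) (not simplifiable)
  at L: (4*(b+((4*x)+(1+b)))) (not simplifiable)
  at LR: (b+((4*x)+(1+b))) (not simplifiable)
  at LRR: ((4*x)+(1+b)) (not simplifiable)
  at LRRL: (4*x) (not simplifiable)
  at LRRR: (1+b) (not simplifiable)
  at R: (798*(((9*a)*(y*8))+((2*y)*(a+x)))) (not simplifiable)
  at RR: (((9*a)*(y*8))+((2*y)*(a+x))) (not simplifiable)
  at RRL: ((9*a)*(y*8)) (not simplifiable)
  at RRLL: (9*a) (not simplifiable)
  at RRLR: (y*8) (not simplifiable)
  at RRR: ((2*y)*(a+x)) (not simplifiable)
  at RRRL: (2*y) (not simplifiable)
  at RRRR: (a+x) (not simplifiable)
Result: no simplifiable subexpression found -> normal form.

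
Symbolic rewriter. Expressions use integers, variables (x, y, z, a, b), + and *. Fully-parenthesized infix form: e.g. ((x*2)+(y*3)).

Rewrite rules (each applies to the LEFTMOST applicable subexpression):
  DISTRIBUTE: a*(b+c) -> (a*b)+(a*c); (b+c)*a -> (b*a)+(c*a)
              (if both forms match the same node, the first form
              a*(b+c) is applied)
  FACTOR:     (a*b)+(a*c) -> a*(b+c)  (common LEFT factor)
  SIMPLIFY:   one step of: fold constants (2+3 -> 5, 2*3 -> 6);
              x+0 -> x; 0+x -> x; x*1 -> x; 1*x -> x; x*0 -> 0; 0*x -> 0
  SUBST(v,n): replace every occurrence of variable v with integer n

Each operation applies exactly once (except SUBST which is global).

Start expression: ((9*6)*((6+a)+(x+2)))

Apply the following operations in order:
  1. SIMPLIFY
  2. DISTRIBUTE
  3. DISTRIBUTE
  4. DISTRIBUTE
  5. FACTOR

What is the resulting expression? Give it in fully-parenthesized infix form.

Answer: ((54*(6+a))+((54*x)+(54*2)))

Derivation:
Start: ((9*6)*((6+a)+(x+2)))
Apply SIMPLIFY at L (target: (9*6)): ((9*6)*((6+a)+(x+2))) -> (54*((6+a)+(x+2)))
Apply DISTRIBUTE at root (target: (54*((6+a)+(x+2)))): (54*((6+a)+(x+2))) -> ((54*(6+a))+(54*(x+2)))
Apply DISTRIBUTE at L (target: (54*(6+a))): ((54*(6+a))+(54*(x+2))) -> (((54*6)+(54*a))+(54*(x+2)))
Apply DISTRIBUTE at R (target: (54*(x+2))): (((54*6)+(54*a))+(54*(x+2))) -> (((54*6)+(54*a))+((54*x)+(54*2)))
Apply FACTOR at L (target: ((54*6)+(54*a))): (((54*6)+(54*a))+((54*x)+(54*2))) -> ((54*(6+a))+((54*x)+(54*2)))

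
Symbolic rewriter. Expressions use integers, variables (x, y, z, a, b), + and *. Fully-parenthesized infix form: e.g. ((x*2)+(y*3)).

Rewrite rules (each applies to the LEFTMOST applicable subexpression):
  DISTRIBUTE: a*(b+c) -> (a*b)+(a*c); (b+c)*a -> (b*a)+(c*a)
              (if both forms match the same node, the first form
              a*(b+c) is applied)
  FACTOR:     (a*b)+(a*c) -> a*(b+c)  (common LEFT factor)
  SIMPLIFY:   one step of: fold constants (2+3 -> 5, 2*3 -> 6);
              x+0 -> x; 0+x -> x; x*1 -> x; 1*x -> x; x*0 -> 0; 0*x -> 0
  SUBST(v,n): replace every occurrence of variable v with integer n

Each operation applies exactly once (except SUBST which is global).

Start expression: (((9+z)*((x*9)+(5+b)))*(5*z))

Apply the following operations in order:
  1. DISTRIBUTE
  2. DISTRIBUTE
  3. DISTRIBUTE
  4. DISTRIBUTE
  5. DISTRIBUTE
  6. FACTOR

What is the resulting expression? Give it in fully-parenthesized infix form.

Answer: ((((9*(x*9))*(5*z))+((z*(x*9))*(5*z)))+(((9+z)*(5+b))*(5*z)))

Derivation:
Start: (((9+z)*((x*9)+(5+b)))*(5*z))
Apply DISTRIBUTE at L (target: ((9+z)*((x*9)+(5+b)))): (((9+z)*((x*9)+(5+b)))*(5*z)) -> ((((9+z)*(x*9))+((9+z)*(5+b)))*(5*z))
Apply DISTRIBUTE at root (target: ((((9+z)*(x*9))+((9+z)*(5+b)))*(5*z))): ((((9+z)*(x*9))+((9+z)*(5+b)))*(5*z)) -> ((((9+z)*(x*9))*(5*z))+(((9+z)*(5+b))*(5*z)))
Apply DISTRIBUTE at LL (target: ((9+z)*(x*9))): ((((9+z)*(x*9))*(5*z))+(((9+z)*(5+b))*(5*z))) -> ((((9*(x*9))+(z*(x*9)))*(5*z))+(((9+z)*(5+b))*(5*z)))
Apply DISTRIBUTE at L (target: (((9*(x*9))+(z*(x*9)))*(5*z))): ((((9*(x*9))+(z*(x*9)))*(5*z))+(((9+z)*(5+b))*(5*z))) -> ((((9*(x*9))*(5*z))+((z*(x*9))*(5*z)))+(((9+z)*(5+b))*(5*z)))
Apply DISTRIBUTE at RL (target: ((9+z)*(5+b))): ((((9*(x*9))*(5*z))+((z*(x*9))*(5*z)))+(((9+z)*(5+b))*(5*z))) -> ((((9*(x*9))*(5*z))+((z*(x*9))*(5*z)))+((((9+z)*5)+((9+z)*b))*(5*z)))
Apply FACTOR at RL (target: (((9+z)*5)+((9+z)*b))): ((((9*(x*9))*(5*z))+((z*(x*9))*(5*z)))+((((9+z)*5)+((9+z)*b))*(5*z))) -> ((((9*(x*9))*(5*z))+((z*(x*9))*(5*z)))+(((9+z)*(5+b))*(5*z)))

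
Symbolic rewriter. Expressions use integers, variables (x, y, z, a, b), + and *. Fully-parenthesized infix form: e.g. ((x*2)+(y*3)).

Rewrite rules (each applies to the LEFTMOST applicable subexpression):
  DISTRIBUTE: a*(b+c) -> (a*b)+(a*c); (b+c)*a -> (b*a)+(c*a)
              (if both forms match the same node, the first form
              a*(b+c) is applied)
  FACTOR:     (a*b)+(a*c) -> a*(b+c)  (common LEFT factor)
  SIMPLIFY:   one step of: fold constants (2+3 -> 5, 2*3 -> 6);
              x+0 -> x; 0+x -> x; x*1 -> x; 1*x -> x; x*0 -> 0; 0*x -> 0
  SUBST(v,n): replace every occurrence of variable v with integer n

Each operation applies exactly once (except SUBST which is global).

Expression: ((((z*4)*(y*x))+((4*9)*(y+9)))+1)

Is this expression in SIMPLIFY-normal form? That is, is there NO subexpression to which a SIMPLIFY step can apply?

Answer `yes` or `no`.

Answer: no

Derivation:
Expression: ((((z*4)*(y*x))+((4*9)*(y+9)))+1)
Scanning for simplifiable subexpressions (pre-order)...
  at root: ((((z*4)*(y*x))+((4*9)*(y+9)))+1) (not simplifiable)
  at L: (((z*4)*(y*x))+((4*9)*(y+9))) (not simplifiable)
  at LL: ((z*4)*(y*x)) (not simplifiable)
  at LLL: (z*4) (not simplifiable)
  at LLR: (y*x) (not simplifiable)
  at LR: ((4*9)*(y+9)) (not simplifiable)
  at LRL: (4*9) (SIMPLIFIABLE)
  at LRR: (y+9) (not simplifiable)
Found simplifiable subexpr at path LRL: (4*9)
One SIMPLIFY step would give: ((((z*4)*(y*x))+(36*(y+9)))+1)
-> NOT in normal form.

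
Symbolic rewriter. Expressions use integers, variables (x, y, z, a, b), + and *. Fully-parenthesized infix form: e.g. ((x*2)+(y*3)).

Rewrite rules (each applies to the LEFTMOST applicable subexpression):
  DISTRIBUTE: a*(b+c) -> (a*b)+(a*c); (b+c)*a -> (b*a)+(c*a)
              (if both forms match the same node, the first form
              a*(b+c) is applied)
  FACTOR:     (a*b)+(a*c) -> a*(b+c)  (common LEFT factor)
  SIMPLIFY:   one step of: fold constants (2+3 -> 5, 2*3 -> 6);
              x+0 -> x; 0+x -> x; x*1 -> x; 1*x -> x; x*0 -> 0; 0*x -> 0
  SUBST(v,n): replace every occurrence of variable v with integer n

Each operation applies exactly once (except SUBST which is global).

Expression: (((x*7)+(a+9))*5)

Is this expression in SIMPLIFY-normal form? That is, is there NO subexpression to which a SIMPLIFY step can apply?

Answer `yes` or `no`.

Answer: yes

Derivation:
Expression: (((x*7)+(a+9))*5)
Scanning for simplifiable subexpressions (pre-order)...
  at root: (((x*7)+(a+9))*5) (not simplifiable)
  at L: ((x*7)+(a+9)) (not simplifiable)
  at LL: (x*7) (not simplifiable)
  at LR: (a+9) (not simplifiable)
Result: no simplifiable subexpression found -> normal form.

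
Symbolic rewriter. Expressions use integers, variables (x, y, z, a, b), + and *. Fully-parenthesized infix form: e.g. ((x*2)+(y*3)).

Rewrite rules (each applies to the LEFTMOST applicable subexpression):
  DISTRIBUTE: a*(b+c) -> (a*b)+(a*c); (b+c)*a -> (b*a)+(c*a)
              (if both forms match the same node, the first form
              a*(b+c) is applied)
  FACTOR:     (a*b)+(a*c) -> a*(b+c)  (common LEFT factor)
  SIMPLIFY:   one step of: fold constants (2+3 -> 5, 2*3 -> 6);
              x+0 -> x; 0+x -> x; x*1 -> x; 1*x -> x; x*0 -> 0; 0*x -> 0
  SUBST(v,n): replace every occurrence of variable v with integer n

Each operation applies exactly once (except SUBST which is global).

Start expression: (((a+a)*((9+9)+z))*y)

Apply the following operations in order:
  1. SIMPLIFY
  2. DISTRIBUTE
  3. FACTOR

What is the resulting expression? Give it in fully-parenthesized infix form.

Answer: (((a+a)*(18+z))*y)

Derivation:
Start: (((a+a)*((9+9)+z))*y)
Apply SIMPLIFY at LRL (target: (9+9)): (((a+a)*((9+9)+z))*y) -> (((a+a)*(18+z))*y)
Apply DISTRIBUTE at L (target: ((a+a)*(18+z))): (((a+a)*(18+z))*y) -> ((((a+a)*18)+((a+a)*z))*y)
Apply FACTOR at L (target: (((a+a)*18)+((a+a)*z))): ((((a+a)*18)+((a+a)*z))*y) -> (((a+a)*(18+z))*y)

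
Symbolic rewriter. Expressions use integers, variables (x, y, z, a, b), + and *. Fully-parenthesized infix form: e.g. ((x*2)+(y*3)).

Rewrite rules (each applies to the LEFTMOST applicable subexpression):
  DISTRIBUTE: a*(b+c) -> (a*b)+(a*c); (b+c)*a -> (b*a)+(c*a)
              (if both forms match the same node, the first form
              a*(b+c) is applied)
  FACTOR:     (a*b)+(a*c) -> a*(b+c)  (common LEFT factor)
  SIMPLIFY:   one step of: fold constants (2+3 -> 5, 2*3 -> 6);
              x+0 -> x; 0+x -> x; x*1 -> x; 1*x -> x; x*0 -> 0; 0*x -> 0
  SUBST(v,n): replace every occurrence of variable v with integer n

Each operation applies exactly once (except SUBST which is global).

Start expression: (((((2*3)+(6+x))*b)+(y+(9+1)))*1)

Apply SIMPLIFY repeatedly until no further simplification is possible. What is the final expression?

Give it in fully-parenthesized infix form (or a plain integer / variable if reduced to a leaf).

Start: (((((2*3)+(6+x))*b)+(y+(9+1)))*1)
Step 1: at root: (((((2*3)+(6+x))*b)+(y+(9+1)))*1) -> ((((2*3)+(6+x))*b)+(y+(9+1))); overall: (((((2*3)+(6+x))*b)+(y+(9+1)))*1) -> ((((2*3)+(6+x))*b)+(y+(9+1)))
Step 2: at LLL: (2*3) -> 6; overall: ((((2*3)+(6+x))*b)+(y+(9+1))) -> (((6+(6+x))*b)+(y+(9+1)))
Step 3: at RR: (9+1) -> 10; overall: (((6+(6+x))*b)+(y+(9+1))) -> (((6+(6+x))*b)+(y+10))
Fixed point: (((6+(6+x))*b)+(y+10))

Answer: (((6+(6+x))*b)+(y+10))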